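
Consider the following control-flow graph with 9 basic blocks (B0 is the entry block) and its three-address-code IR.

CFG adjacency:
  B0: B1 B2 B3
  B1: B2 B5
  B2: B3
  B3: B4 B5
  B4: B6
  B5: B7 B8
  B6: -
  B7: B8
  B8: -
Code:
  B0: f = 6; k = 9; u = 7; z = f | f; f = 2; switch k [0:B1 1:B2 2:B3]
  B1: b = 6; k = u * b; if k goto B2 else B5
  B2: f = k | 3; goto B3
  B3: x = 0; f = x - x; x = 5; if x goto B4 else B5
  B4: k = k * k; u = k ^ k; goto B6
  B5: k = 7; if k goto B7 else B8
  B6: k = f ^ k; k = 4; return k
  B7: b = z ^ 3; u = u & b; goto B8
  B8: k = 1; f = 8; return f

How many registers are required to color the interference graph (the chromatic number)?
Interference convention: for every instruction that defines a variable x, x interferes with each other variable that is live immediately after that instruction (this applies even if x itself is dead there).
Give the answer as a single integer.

def/use:
  B0: {f,k,u,z} / ∅
  B1: {b,k} / {u}
  B2: {f} / {k}
  B3: {f,x} / ∅
  B4: {k,u} / {k}
  B5: {k} / ∅
  B6: {k} / {f,k}
  B7: {b,u} / {u,z}
  B8: {f,k} / ∅

Liveness:
  B0 li=∅ lo={k,u,z}
  B1 li={u,z} lo={k,u,z}
  B2 li={k,u,z} lo={k,u,z}
  B3 li={k,u,z} lo={f,k,u,z}
  B4 li={f,k} lo={f,k}
  B5 li={u,z} lo={u,z}
  B6 li={f,k} lo=∅
  B7 li={u,z} lo=∅
  B8 li=∅ lo=∅

Interfere edges:
  b: {u,z}
  f: {k,u,x,z}
  k: {f,u,x,z}
  u: {b,f,k,x,z}
  x: {f,k,u,z}
  z: {b,f,k,u,x}

Registers:
  clique {f,k,u,x,z} ⇒ need ≥ 5
  5-colouring: r0={u}  r1={z}  r2={b,f}  r3={k}  r4={x}
  χ = 5

Answer: 5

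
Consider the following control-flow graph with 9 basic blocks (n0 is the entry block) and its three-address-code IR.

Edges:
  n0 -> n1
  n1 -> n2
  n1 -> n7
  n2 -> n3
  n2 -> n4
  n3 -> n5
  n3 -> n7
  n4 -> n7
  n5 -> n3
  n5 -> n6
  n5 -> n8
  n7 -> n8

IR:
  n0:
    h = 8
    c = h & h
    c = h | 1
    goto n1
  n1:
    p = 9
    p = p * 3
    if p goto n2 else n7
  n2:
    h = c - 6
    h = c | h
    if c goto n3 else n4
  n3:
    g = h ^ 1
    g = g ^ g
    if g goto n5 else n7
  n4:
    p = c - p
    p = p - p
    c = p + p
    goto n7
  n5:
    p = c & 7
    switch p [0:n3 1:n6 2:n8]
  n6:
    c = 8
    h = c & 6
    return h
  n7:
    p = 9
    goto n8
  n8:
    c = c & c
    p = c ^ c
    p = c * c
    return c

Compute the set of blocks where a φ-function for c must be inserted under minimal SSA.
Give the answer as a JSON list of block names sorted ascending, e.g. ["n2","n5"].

Answer: ["n7", "n8"]

Working:
idom tree: n1←n0 n2←n1 n3←n2 n4←n2 n5←n3 n6←n5 n7←n1 n8←n1
Dom at joins:
  n3: preds {n2,n5}: {n0,n1,n2} ∩ {n0,n1,n2,n3,n5} = {n0,n1,n2}; idom=n2
  n7: preds {n1,n3,n4}: {n0,n1} ∩ {n0,n1,n2,n3} ∩ {n0,n1,n2,n4} = {n0,n1}; idom=n1
  n8: preds {n5,n7}: {n0,n1,n2,n3,n5} ∩ {n0,n1,n7} = {n0,n1}; idom=n1

DF derivation:
  join n3 pred n2: · stop@n2
  join n3 pred n5: n5→n3 stop@n2
  join n7 pred n1: · stop@n1
  join n7 pred n3: n3→n2 stop@n1
  join n7 pred n4: n4→n2 stop@n1
  join n8 pred n5: n5→n3→n2 stop@n1
  join n8 pred n7: n7 stop@n1
  DF(n0)=∅
  DF(n1)=∅
  DF(n2)={n7,n8}
  DF(n3)={n3,n7,n8}
  DF(n4)={n7}
  DF(n5)={n3,n8}
  DF(n6)=∅
  DF(n7)={n8}
  DF(n8)=∅

φ for c: defs {n0,n4,n6,n8}
  DF⁺ = {n7,n8}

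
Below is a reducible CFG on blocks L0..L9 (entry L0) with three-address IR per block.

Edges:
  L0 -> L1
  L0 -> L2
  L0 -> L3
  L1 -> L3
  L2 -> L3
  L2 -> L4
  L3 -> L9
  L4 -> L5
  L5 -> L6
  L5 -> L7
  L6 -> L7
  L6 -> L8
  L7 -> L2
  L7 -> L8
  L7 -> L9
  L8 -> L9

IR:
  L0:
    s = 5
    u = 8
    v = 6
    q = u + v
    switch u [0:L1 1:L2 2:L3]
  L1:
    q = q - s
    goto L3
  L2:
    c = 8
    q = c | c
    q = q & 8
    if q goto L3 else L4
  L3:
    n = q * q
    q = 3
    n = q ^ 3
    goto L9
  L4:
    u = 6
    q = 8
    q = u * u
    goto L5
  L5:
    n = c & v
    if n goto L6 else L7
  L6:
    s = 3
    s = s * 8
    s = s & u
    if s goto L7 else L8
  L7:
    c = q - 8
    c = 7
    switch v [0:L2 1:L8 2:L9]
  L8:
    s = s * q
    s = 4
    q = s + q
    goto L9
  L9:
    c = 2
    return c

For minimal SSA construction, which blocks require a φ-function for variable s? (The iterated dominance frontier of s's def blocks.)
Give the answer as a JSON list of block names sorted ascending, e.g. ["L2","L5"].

idom tree: L1←L0 L2←L0 L3←L0 L4←L2 L5←L4 L6←L5 L7←L5 L8←L5 L9←L0
Join-block Dom:
  L2: preds {L0,L7}: {L0} ∩ {L0,L2,L4,L5,L7} = {L0}; idom=L0
  L3: preds {L0,L1,L2}: {L0} ∩ {L0,L1} ∩ {L0,L2} = {L0}; idom=L0
  L7: preds {L5,L6}: {L0,L2,L4,L5} ∩ {L0,L2,L4,L5,L6} = {L0,L2,L4,L5}; idom=L5
  L8: preds {L6,L7}: {L0,L2,L4,L5,L6} ∩ {L0,L2,L4,L5,L7} = {L0,L2,L4,L5}; idom=L5
  L9: preds {L3,L7,L8}: {L0,L3} ∩ {L0,L2,L4,L5,L7} ∩ {L0,L2,L4,L5,L8} = {L0}; idom=L0

DF walk-up:
  join L2 pred L0: · stop@L0
  join L2 pred L7: L7→L5→L4→L2 stop@L0
  join L3 pred L0: · stop@L0
  join L3 pred L1: L1 stop@L0
  join L3 pred L2: L2 stop@L0
  join L7 pred L5: · stop@L5
  join L7 pred L6: L6 stop@L5
  join L8 pred L6: L6 stop@L5
  join L8 pred L7: L7 stop@L5
  join L9 pred L3: L3 stop@L0
  join L9 pred L7: L7→L5→L4→L2 stop@L0
  join L9 pred L8: L8→L5→L4→L2 stop@L0
  DF(L0)=∅
  DF(L1)={L3}
  DF(L2)={L2,L3,L9}
  DF(L3)={L9}
  DF(L4)={L2,L9}
  DF(L5)={L2,L9}
  DF(L6)={L7,L8}
  DF(L7)={L2,L8,L9}
  DF(L8)={L9}
  DF(L9)=∅

φ for s: defs {L0,L6,L8}
  DF⁺ = {L2,L3,L7,L8,L9}

Answer: ["L2", "L3", "L7", "L8", "L9"]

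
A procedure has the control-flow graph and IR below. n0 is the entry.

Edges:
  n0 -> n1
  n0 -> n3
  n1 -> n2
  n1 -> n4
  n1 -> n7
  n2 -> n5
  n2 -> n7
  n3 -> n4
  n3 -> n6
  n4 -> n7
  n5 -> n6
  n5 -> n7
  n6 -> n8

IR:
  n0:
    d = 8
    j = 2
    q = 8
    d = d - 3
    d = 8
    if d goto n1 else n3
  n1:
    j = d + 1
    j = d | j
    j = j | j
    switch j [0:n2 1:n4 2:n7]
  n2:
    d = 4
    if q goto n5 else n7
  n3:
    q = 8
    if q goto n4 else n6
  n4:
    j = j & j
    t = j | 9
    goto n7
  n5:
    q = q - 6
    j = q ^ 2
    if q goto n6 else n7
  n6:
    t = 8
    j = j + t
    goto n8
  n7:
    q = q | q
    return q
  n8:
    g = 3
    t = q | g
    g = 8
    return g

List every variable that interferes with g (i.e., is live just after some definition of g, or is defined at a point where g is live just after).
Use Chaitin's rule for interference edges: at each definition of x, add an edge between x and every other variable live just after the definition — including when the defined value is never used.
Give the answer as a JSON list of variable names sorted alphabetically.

Answer: ["q"]

Working:
Per-block:
  n0: {d,j,q} / ∅
  n1: {j} / {d}
  n2: {d} / {q}
  n3: {q} / ∅
  n4: {j,t} / {j}
  n5: {j,q} / {q}
  n6: {j,t} / {j}
  n7: {q} / {q}
  n8: {g,t} / {q}

Live sets:
  n0 li=∅ lo={d,j,q}
  n1 li={d,q} lo={j,q}
  n2 li={q} lo={q}
  n3 li={j} lo={j,q}
  n4 li={j,q} lo={q}
  n5 li={q} lo={j,q}
  n6 li={j,q} lo={q}
  n7 li={q} lo=∅
  n8 li={q} lo=∅

Interference:
  d — {j,q}
  g — {q}
  j — {d,q,t}
  q — {d,g,j,t}
  t — {j,q}

N(g) = ["q"]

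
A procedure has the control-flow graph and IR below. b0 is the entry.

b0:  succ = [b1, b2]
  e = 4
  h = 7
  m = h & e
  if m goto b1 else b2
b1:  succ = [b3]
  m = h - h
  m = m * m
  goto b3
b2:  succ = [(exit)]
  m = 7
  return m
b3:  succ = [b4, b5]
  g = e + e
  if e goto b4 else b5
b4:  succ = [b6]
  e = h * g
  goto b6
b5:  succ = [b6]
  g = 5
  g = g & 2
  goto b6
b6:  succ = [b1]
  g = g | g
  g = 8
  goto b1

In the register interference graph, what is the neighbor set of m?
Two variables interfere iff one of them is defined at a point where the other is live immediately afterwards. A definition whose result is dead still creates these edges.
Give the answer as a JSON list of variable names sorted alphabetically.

Block summaries:
  b0: {e,h,m} / ∅
  b1: {m} / {h}
  b2: {m} / ∅
  b3: {g} / {e}
  b4: {e} / {g,h}
  b5: {g} / ∅
  b6: {g} / {g}

Liveness:
  b0: in=∅ out={e,h}
  b1: in={e,h} out={e,h}
  b2: in=∅ out=∅
  b3: in={e,h} out={e,g,h}
  b4: in={g,h} out={e,g,h}
  b5: in={e,h} out={e,g,h}
  b6: in={e,g,h} out={e,h}

Conflict graph:
  e: {g,h,m}
  g: {e,h}
  h: {e,g,m}
  m: {e,h}

N(m) = ["e", "h"]

Answer: ["e", "h"]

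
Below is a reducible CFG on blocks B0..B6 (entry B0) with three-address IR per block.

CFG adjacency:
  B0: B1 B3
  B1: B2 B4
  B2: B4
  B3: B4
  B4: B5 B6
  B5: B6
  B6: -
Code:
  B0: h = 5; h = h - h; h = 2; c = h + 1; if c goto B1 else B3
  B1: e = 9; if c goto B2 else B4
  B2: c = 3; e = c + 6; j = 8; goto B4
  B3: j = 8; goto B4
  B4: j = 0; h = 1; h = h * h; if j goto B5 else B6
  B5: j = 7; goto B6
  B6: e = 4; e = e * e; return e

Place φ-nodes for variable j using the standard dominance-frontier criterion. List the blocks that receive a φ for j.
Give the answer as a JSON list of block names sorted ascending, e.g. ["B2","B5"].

Answer: ["B4", "B6"]

Working:
idom tree: B1←B0 B2←B1 B3←B0 B4←B0 B5←B4 B6←B4
Dom at joins:
  B4: preds {B1,B2,B3}: {B0,B1} ∩ {B0,B1,B2} ∩ {B0,B3} = {B0}; idom=B0
  B6: preds {B4,B5}: {B0,B4} ∩ {B0,B4,B5} = {B0,B4}; idom=B4

DF walk-up:
  B4←B1: walk B1 to B0
  B4←B2: walk B2→B1 to B0
  B4←B3: walk B3 to B0
  B6←B4: walk · to B4
  B6←B5: walk B5 to B4
  B0: DF=∅
  B1: DF={B4}
  B2: DF={B4}
  B3: DF={B4}
  B4: DF=∅
  B5: DF={B6}
  B6: DF=∅

φ for j: defs {B2,B3,B4,B5}
  DF⁺ = {B4,B6}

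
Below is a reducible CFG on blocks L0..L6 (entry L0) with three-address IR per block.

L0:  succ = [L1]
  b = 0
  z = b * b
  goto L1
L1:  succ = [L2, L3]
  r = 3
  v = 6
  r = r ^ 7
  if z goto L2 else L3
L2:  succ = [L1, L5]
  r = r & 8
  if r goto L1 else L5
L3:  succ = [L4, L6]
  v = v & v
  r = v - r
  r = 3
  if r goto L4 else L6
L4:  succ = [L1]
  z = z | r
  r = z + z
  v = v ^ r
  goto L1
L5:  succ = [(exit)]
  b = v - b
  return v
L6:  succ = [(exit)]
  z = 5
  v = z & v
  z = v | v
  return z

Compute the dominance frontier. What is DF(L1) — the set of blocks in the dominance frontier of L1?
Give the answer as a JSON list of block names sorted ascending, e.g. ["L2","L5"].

Answer: ["L1"]

Working:
idom tree: L1←L0 L2←L1 L3←L1 L4←L3 L5←L2 L6←L3
Join-block Dom:
  L1: preds {L0,L2,L4}: {L0} ∩ {L0,L1,L2} ∩ {L0,L1,L3,L4} = {L0}; idom=L0

Frontier:
  join L1 pred L0: · stop@L0
  join L1 pred L2: L2→L1 stop@L0
  join L1 pred L4: L4→L3→L1 stop@L0
  DF(L0)=∅
  DF(L1)={L1}
  DF(L2)={L1}
  DF(L3)={L1}
  DF(L4)={L1}
  DF(L5)=∅
  DF(L6)=∅

DF(L1) = ["L1"]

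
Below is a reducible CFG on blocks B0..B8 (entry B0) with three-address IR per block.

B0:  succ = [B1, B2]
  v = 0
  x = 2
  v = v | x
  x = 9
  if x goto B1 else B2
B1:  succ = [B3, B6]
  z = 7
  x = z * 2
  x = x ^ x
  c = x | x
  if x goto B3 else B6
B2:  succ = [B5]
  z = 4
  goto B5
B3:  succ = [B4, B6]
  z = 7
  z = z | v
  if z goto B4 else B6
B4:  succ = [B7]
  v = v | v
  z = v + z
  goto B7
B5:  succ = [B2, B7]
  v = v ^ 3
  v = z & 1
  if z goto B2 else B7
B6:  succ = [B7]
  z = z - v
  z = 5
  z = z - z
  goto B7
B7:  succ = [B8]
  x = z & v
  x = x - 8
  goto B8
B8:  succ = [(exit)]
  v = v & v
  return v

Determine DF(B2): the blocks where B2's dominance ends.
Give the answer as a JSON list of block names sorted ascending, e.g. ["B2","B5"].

Answer: ["B2", "B7"]

Analysis:
idom tree: B1←B0 B2←B0 B3←B1 B4←B3 B5←B2 B6←B1 B7←B0 B8←B7
Dom∩ at merges:
  B2: preds {B0,B5}: {B0} ∩ {B0,B2,B5} = {B0}; idom=B0
  B6: preds {B1,B3}: {B0,B1} ∩ {B0,B1,B3} = {B0,B1}; idom=B1
  B7: preds {B4,B5,B6}: {B0,B1,B3,B4} ∩ {B0,B2,B5} ∩ {B0,B1,B6} = {B0}; idom=B0

Frontier:
  B2←B0: walk · to B0
  B2←B5: walk B5→B2 to B0
  B6←B1: walk · to B1
  B6←B3: walk B3 to B1
  B7←B4: walk B4→B3→B1 to B0
  B7←B5: walk B5→B2 to B0
  B7←B6: walk B6→B1 to B0
  B0: DF=∅
  B1: DF={B7}
  B2: DF={B2,B7}
  B3: DF={B6,B7}
  B4: DF={B7}
  B5: DF={B2,B7}
  B6: DF={B7}
  B7: DF=∅
  B8: DF=∅

DF(B2) = ["B2", "B7"]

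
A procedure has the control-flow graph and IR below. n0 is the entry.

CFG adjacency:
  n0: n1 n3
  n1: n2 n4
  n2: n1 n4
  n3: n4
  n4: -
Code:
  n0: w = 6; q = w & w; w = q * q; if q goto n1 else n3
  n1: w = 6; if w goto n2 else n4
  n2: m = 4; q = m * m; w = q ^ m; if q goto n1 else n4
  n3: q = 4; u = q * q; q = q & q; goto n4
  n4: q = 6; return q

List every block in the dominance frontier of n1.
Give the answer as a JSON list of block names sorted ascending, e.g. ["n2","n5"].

Answer: ["n1", "n4"]

Derivation:
idom tree: n1←n0 n2←n1 n3←n0 n4←n0
Dom∩ at merges:
  n1: preds {n0,n2}: {n0} ∩ {n0,n1,n2} = {n0}; idom=n0
  n4: preds {n1,n2,n3}: {n0,n1} ∩ {n0,n1,n2} ∩ {n0,n3} = {n0}; idom=n0

DF derivation:
  join n1 pred n0: · stop@n0
  join n1 pred n2: n2→n1 stop@n0
  join n4 pred n1: n1 stop@n0
  join n4 pred n2: n2→n1 stop@n0
  join n4 pred n3: n3 stop@n0
  DF(n0)=∅
  DF(n1)={n1,n4}
  DF(n2)={n1,n4}
  DF(n3)={n4}
  DF(n4)=∅

DF(n1) = ["n1", "n4"]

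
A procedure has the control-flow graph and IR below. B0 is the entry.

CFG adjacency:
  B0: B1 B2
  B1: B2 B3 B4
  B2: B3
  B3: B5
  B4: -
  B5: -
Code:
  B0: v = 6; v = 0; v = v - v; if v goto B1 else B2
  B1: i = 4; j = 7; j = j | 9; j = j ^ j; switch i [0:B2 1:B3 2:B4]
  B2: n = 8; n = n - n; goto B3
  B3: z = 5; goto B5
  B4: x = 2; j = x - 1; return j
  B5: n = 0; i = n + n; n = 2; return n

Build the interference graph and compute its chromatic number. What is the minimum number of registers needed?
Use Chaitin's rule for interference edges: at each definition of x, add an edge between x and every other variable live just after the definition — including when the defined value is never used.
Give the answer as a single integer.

Block summaries:
  B0 def {v} use ∅
  B1 def {i,j} use ∅
  B2 def {n} use ∅
  B3 def {z} use ∅
  B4 def {j,x} use ∅
  B5 def {i,n} use ∅

Liveness:
  live B0: ∅→∅
  live B1: ∅→∅
  live B2: ∅→∅
  live B3: ∅→∅
  live B4: ∅→∅
  live B5: ∅→∅

Interfere edges:
  i — {j}
  j — {i}
  n — ∅
  v — ∅
  x — ∅
  z — ∅

Chromatic number:
  {i,j} pairwise interfere (2-clique) ⇒ χ ≥ 2
  2-colouring: r0={i,n,v,x,z}  r1={j}
  χ = 2

Answer: 2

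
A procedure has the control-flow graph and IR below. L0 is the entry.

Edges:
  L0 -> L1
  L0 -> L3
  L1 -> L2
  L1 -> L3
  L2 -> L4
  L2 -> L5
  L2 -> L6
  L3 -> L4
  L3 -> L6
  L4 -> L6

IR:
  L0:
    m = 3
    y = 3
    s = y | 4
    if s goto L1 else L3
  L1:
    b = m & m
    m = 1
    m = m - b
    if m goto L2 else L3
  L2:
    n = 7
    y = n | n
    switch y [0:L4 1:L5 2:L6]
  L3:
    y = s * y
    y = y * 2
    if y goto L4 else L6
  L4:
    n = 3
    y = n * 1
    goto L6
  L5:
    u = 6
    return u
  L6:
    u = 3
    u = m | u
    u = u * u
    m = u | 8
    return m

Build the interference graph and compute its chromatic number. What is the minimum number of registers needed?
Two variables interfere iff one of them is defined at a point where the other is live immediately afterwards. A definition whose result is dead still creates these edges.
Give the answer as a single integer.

Per-block:
  L0 def {m,s,y} use ∅
  L1 def {b,m} use {m}
  L2 def {n,y} use ∅
  L3 def {y} use {s,y}
  L4 def {n,y} use ∅
  L5 def {u} use ∅
  L6 def {m,u} use {m}

Backward fixpoint:
  live L0: ∅→{m,s,y}
  live L1: {m,s,y}→{m,s,y}
  live L2: {m}→{m}
  live L3: {m,s,y}→{m}
  live L4: {m}→{m}
  live L5: ∅→∅
  live L6: {m}→∅

Interfere edges:
  b↔{m,s,y}
  m↔{b,n,s,u,y}
  n↔{m}
  s↔{b,m,y}
  u↔{m}
  y↔{b,m,s}

Colouring:
  {b,m,s,y} pairwise interfere (4-clique) ⇒ χ ≥ 4
  assign b→R1 m→R0 n→R1 s→R2 u→R1 y→R3 — no edge inside a register ⇒ χ ≤ 4
  χ = 4

Answer: 4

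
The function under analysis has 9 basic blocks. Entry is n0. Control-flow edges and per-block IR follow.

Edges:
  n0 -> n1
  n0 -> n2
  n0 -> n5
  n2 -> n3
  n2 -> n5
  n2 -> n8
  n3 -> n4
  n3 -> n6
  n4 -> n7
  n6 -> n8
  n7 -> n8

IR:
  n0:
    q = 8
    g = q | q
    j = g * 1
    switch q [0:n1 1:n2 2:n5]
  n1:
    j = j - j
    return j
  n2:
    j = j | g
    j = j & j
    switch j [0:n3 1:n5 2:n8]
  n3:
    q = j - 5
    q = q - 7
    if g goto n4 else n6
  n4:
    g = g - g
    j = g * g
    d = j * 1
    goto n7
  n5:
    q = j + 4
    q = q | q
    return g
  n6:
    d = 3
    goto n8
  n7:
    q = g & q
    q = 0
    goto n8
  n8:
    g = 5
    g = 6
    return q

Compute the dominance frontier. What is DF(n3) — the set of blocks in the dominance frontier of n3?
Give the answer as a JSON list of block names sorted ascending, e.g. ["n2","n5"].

idom tree: n1←n0 n2←n0 n3←n2 n4←n3 n5←n0 n6←n3 n7←n4 n8←n2
Dom at joins:
  n5: preds {n0,n2}: {n0} ∩ {n0,n2} = {n0}; idom=n0
  n8: preds {n2,n6,n7}: {n0,n2} ∩ {n0,n2,n3,n6} ∩ {n0,n2,n3,n4,n7} = {n0,n2}; idom=n2

DF walk-up:
  join n5 pred n0: · stop@n0
  join n5 pred n2: n2 stop@n0
  join n8 pred n2: · stop@n2
  join n8 pred n6: n6→n3 stop@n2
  join n8 pred n7: n7→n4→n3 stop@n2
  n0 → ∅
  n1 → ∅
  n2 → {n5}
  n3 → {n8}
  n4 → {n8}
  n5 → ∅
  n6 → {n8}
  n7 → {n8}
  n8 → ∅

DF(n3) = ["n8"]

Answer: ["n8"]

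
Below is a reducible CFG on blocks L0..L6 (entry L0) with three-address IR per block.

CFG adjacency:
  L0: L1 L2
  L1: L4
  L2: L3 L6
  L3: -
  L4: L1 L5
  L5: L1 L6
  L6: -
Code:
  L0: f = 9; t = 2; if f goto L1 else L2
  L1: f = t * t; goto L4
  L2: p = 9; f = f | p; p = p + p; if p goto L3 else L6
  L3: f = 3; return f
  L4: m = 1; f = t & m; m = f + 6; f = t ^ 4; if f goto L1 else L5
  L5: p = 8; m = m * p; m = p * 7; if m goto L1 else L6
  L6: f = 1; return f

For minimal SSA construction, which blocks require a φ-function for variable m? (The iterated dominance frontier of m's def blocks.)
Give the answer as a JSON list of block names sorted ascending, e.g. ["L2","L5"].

Answer: ["L1", "L6"]

Analysis:
idom tree: L1←L0 L2←L0 L3←L2 L4←L1 L5←L4 L6←L0
Dom at joins:
  L1: preds {L0,L4,L5}: {L0} ∩ {L0,L1,L4} ∩ {L0,L1,L4,L5} = {L0}; idom=L0
  L6: preds {L2,L5}: {L0,L2} ∩ {L0,L1,L4,L5} = {L0}; idom=L0

Frontier:
  join L1 pred L0: · stop@L0
  join L1 pred L4: L4→L1 stop@L0
  join L1 pred L5: L5→L4→L1 stop@L0
  join L6 pred L2: L2 stop@L0
  join L6 pred L5: L5→L4→L1 stop@L0
  L0 → ∅
  L1 → {L1,L6}
  L2 → {L6}
  L3 → ∅
  L4 → {L1,L6}
  L5 → {L1,L6}
  L6 → ∅

φ for m: defs {L4,L5}
  DF⁺ = {L1,L6}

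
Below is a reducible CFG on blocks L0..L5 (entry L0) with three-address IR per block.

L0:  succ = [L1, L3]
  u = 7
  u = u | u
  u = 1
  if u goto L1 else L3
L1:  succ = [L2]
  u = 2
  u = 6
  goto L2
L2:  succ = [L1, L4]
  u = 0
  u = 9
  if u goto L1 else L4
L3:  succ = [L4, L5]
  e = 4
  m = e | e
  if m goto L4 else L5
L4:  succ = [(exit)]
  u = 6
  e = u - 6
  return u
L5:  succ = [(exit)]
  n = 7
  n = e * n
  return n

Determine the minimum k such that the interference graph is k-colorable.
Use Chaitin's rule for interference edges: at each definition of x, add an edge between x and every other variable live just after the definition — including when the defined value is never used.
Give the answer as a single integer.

def/use:
  L0: def={u} ue=∅
  L1: def={u} ue=∅
  L2: def={u} ue=∅
  L3: def={e,m} ue=∅
  L4: def={e,u} ue=∅
  L5: def={n} ue={e}

Liveness:
  L0: in=∅ out=∅
  L1: in=∅ out=∅
  L2: in=∅ out=∅
  L3: in=∅ out={e}
  L4: in=∅ out=∅
  L5: in={e} out=∅

Interfere edges:
  e — {m,n,u}
  m — {e}
  n — {e}
  u — {e}

Registers:
  {e,m} pairwise interfere (2-clique) ⇒ χ ≥ 2
  2-colouring: R0={e}  R1={m,n,u}
  χ = 2

Answer: 2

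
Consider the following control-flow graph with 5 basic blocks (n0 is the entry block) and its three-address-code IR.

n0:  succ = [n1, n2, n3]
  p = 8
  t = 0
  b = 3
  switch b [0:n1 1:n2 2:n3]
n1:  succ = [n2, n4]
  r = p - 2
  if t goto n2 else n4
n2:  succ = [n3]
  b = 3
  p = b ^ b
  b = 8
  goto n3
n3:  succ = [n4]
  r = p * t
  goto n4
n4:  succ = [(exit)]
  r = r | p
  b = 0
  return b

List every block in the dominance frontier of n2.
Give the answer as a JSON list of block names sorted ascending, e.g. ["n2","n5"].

Answer: ["n3"]

Derivation:
idom tree: n1←n0 n2←n0 n3←n0 n4←n0
Dom at joins:
  n2: preds {n0,n1}: {n0} ∩ {n0,n1} = {n0}; idom=n0
  n3: preds {n0,n2}: {n0} ∩ {n0,n2} = {n0}; idom=n0
  n4: preds {n1,n3}: {n0,n1} ∩ {n0,n3} = {n0}; idom=n0

DF derivation:
  n2←n0: walk · to n0
  n2←n1: walk n1 to n0
  n3←n0: walk · to n0
  n3←n2: walk n2 to n0
  n4←n1: walk n1 to n0
  n4←n3: walk n3 to n0
  DF(n0)=∅
  DF(n1)={n2,n4}
  DF(n2)={n3}
  DF(n3)={n4}
  DF(n4)=∅

DF(n2) = ["n3"]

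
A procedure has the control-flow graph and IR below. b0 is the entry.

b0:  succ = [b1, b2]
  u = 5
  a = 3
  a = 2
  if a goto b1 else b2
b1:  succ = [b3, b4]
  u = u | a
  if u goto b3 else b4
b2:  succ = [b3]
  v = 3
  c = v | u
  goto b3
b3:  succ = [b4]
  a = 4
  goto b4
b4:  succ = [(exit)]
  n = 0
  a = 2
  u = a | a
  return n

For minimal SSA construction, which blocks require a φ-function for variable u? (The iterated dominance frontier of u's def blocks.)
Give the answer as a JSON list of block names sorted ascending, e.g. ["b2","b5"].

Answer: ["b3", "b4"]

Working:
idom tree: b1←b0 b2←b0 b3←b0 b4←b0
Join-block Dom:
  b3: preds {b1,b2}: {b0,b1} ∩ {b0,b2} = {b0}; idom=b0
  b4: preds {b1,b3}: {b0,b1} ∩ {b0,b3} = {b0}; idom=b0

Frontier:
  join b3 pred b1: b1 stop@b0
  join b3 pred b2: b2 stop@b0
  join b4 pred b1: b1 stop@b0
  join b4 pred b3: b3 stop@b0
  b0: DF=∅
  b1: DF={b3,b4}
  b2: DF={b3}
  b3: DF={b4}
  b4: DF=∅

φ for u: defs {b0,b1,b4}
  DF⁺ = {b3,b4}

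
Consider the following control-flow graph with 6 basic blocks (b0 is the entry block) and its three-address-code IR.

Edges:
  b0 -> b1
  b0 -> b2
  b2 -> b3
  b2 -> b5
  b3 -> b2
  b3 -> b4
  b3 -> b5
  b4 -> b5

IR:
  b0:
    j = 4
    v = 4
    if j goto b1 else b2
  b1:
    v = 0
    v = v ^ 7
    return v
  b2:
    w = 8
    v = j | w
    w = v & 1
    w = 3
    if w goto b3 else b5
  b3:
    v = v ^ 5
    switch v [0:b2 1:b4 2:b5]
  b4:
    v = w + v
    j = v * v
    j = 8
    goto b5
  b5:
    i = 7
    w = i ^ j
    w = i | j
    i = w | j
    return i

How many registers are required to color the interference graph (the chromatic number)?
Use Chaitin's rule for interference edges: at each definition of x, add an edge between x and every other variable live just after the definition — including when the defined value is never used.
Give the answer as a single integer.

Answer: 3

Analysis:
Block summaries:
  b0: {j,v} / ∅
  b1: {v} / ∅
  b2: {v,w} / {j}
  b3: {v} / {v}
  b4: {j,v} / {v,w}
  b5: {i,w} / {j}

Live sets:
  b0: in=∅ out={j}
  b1: in=∅ out=∅
  b2: in={j} out={j,v,w}
  b3: in={j,v,w} out={j,v,w}
  b4: in={v,w} out={j}
  b5: in={j} out=∅

Interfere edges:
  i: {j,w}
  j: {i,v,w}
  v: {j,w}
  w: {i,j,v}

Colouring:
  clique {i,j,w} ⇒ need ≥ 3
  3-colouring: c0={j}  c1={w}  c2={i,v}
  χ = 3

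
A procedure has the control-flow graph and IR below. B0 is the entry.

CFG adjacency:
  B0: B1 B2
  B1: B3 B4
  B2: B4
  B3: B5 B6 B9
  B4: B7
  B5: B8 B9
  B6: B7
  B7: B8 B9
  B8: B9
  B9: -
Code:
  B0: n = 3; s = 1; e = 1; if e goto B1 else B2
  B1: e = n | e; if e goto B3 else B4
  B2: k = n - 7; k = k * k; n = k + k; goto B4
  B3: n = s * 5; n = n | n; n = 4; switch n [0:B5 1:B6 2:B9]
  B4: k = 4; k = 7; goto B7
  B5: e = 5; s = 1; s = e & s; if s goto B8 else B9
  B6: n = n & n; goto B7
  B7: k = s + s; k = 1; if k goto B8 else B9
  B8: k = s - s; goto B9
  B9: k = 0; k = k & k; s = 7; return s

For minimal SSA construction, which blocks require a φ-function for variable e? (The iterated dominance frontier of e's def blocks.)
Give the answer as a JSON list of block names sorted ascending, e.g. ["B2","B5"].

idom tree: B1←B0 B2←B0 B3←B1 B4←B0 B5←B3 B6←B3 B7←B0 B8←B0 B9←B0
Join-block Dom:
  B4: preds {B1,B2}: {B0,B1} ∩ {B0,B2} = {B0}; idom=B0
  B7: preds {B4,B6}: {B0,B4} ∩ {B0,B1,B3,B6} = {B0}; idom=B0
  B8: preds {B5,B7}: {B0,B1,B3,B5} ∩ {B0,B7} = {B0}; idom=B0
  B9: preds {B3,B5,B7,B8}: {B0,B1,B3} ∩ {B0,B1,B3,B5} ∩ {B0,B7} ∩ {B0,B8} = {B0}; idom=B0

Frontier:
  B4←B1: walk B1 to B0
  B4←B2: walk B2 to B0
  B7←B4: walk B4 to B0
  B7←B6: walk B6→B3→B1 to B0
  B8←B5: walk B5→B3→B1 to B0
  B8←B7: walk B7 to B0
  B9←B3: walk B3→B1 to B0
  B9←B5: walk B5→B3→B1 to B0
  B9←B7: walk B7 to B0
  B9←B8: walk B8 to B0
  DF(B0)=∅
  DF(B1)={B4,B7,B8,B9}
  DF(B2)={B4}
  DF(B3)={B7,B8,B9}
  DF(B4)={B7}
  DF(B5)={B8,B9}
  DF(B6)={B7}
  DF(B7)={B8,B9}
  DF(B8)={B9}
  DF(B9)=∅

φ for e: defs {B0,B1,B5}
  DF⁺ = {B4,B7,B8,B9}

Answer: ["B4", "B7", "B8", "B9"]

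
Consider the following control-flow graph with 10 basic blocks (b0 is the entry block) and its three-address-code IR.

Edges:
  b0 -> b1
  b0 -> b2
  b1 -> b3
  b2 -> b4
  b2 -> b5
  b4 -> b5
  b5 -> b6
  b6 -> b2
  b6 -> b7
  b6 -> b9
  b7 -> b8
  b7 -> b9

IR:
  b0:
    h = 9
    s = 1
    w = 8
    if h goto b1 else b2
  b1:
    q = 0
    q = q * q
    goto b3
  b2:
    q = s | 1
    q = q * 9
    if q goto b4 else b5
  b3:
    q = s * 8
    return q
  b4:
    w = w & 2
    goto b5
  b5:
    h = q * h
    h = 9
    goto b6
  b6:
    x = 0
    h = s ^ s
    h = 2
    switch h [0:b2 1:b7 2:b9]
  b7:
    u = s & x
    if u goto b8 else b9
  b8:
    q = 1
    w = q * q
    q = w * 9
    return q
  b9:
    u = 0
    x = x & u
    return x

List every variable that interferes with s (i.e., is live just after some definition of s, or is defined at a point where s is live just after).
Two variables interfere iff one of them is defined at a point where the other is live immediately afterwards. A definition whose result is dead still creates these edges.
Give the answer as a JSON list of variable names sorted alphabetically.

Answer: ["h", "q", "w", "x"]

Analysis:
Block summaries:
  b0: def={h,s,w} ue=∅
  b1: def={q} ue=∅
  b2: def={q} ue={s}
  b3: def={q} ue={s}
  b4: def={w} ue={w}
  b5: def={h} ue={h,q}
  b6: def={h,x} ue={s}
  b7: def={u} ue={s,x}
  b8: def={q,w} ue=∅
  b9: def={u,x} ue={x}

Liveness:
  live b0: ∅→{h,s,w}
  live b1: {s}→{s}
  live b2: {h,s,w}→{h,q,s,w}
  live b3: {s}→∅
  live b4: {h,q,s,w}→{h,q,s,w}
  live b5: {h,q,s,w}→{s,w}
  live b6: {s,w}→{h,s,w,x}
  live b7: {s,x}→{x}
  live b8: ∅→∅
  live b9: {x}→∅

Interfere edges:
  h — {q,s,w,x}
  q — {h,s,w}
  s — {h,q,w,x}
  u — {x}
  w — {h,q,s,x}
  x — {h,s,u,w}

N(s) = ["h", "q", "w", "x"]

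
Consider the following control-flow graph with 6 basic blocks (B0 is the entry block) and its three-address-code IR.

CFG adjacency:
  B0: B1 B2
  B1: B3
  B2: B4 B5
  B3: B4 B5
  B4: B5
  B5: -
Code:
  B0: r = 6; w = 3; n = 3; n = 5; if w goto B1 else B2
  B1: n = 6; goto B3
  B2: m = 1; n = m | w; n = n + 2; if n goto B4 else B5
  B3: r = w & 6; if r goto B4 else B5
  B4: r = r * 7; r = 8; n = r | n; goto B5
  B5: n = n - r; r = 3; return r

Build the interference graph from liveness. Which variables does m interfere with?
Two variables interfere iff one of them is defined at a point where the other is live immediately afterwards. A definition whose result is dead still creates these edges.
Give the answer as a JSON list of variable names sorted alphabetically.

Per-block:
  B0 def {n,r,w} use ∅
  B1 def {n} use ∅
  B2 def {m,n} use {w}
  B3 def {r} use {w}
  B4 def {n,r} use {n,r}
  B5 def {n,r} use {n,r}

Live sets:
  live B0: ∅→{r,w}
  live B1: {w}→{n,w}
  live B2: {r,w}→{n,r}
  live B3: {n,w}→{n,r}
  live B4: {n,r}→{n,r}
  live B5: {n,r}→∅

Interference:
  m: {r,w}
  n: {r,w}
  r: {m,n,w}
  w: {m,n,r}

N(m) = ["r", "w"]

Answer: ["r", "w"]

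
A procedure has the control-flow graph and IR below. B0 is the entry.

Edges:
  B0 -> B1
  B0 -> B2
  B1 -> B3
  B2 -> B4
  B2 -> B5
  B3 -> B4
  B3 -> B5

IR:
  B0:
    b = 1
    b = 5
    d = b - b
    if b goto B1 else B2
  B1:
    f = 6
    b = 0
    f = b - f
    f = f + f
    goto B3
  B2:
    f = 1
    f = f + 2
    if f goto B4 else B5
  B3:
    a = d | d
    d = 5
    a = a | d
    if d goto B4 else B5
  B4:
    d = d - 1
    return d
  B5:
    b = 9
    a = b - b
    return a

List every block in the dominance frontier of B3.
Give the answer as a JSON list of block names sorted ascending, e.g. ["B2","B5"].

idom tree: B1←B0 B2←B0 B3←B1 B4←B0 B5←B0
Dom at joins:
  B4: preds {B2,B3}: {B0,B2} ∩ {B0,B1,B3} = {B0}; idom=B0
  B5: preds {B2,B3}: {B0,B2} ∩ {B0,B1,B3} = {B0}; idom=B0

Frontier:
  B4←B2: walk B2 to B0
  B4←B3: walk B3→B1 to B0
  B5←B2: walk B2 to B0
  B5←B3: walk B3→B1 to B0
  DF(B0)=∅
  DF(B1)={B4,B5}
  DF(B2)={B4,B5}
  DF(B3)={B4,B5}
  DF(B4)=∅
  DF(B5)=∅

DF(B3) = ["B4", "B5"]

Answer: ["B4", "B5"]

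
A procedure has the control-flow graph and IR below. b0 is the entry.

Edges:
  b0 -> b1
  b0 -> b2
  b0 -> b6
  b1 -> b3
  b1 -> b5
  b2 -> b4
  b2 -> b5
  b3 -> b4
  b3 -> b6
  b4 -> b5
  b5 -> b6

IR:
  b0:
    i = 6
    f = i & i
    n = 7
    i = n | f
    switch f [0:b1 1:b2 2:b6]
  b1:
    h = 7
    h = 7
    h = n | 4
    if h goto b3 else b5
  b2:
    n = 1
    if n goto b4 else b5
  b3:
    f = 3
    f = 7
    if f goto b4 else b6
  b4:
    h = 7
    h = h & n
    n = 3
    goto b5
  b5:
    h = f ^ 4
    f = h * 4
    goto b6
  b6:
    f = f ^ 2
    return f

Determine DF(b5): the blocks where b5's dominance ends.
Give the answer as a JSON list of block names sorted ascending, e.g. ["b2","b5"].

idom tree: b1←b0 b2←b0 b3←b1 b4←b0 b5←b0 b6←b0
Dom∩ at merges:
  b4: preds {b2,b3}: {b0,b2} ∩ {b0,b1,b3} = {b0}; idom=b0
  b5: preds {b1,b2,b4}: {b0,b1} ∩ {b0,b2} ∩ {b0,b4} = {b0}; idom=b0
  b6: preds {b0,b3,b5}: {b0} ∩ {b0,b1,b3} ∩ {b0,b5} = {b0}; idom=b0

DF walk-up:
  join b4 pred b2: b2 stop@b0
  join b4 pred b3: b3→b1 stop@b0
  join b5 pred b1: b1 stop@b0
  join b5 pred b2: b2 stop@b0
  join b5 pred b4: b4 stop@b0
  join b6 pred b0: · stop@b0
  join b6 pred b3: b3→b1 stop@b0
  join b6 pred b5: b5 stop@b0
  b0 → ∅
  b1 → {b4,b5,b6}
  b2 → {b4,b5}
  b3 → {b4,b6}
  b4 → {b5}
  b5 → {b6}
  b6 → ∅

DF(b5) = ["b6"]

Answer: ["b6"]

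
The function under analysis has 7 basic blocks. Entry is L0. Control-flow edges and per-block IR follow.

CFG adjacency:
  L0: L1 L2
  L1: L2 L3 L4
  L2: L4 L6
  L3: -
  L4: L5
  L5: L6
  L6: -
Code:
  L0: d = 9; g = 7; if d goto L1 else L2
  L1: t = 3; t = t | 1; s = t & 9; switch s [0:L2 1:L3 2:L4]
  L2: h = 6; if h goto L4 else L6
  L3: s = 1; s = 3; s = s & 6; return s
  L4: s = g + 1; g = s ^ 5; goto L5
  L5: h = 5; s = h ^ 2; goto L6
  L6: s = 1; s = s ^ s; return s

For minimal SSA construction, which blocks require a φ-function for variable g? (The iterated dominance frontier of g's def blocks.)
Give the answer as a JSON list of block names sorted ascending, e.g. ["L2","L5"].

idom tree: L1←L0 L2←L0 L3←L1 L4←L0 L5←L4 L6←L0
Join-block Dom:
  L2: preds {L0,L1}: {L0} ∩ {L0,L1} = {L0}; idom=L0
  L4: preds {L1,L2}: {L0,L1} ∩ {L0,L2} = {L0}; idom=L0
  L6: preds {L2,L5}: {L0,L2} ∩ {L0,L4,L5} = {L0}; idom=L0

DF derivation:
  join L2 pred L0: · stop@L0
  join L2 pred L1: L1 stop@L0
  join L4 pred L1: L1 stop@L0
  join L4 pred L2: L2 stop@L0
  join L6 pred L2: L2 stop@L0
  join L6 pred L5: L5→L4 stop@L0
  L0 → ∅
  L1 → {L2,L4}
  L2 → {L4,L6}
  L3 → ∅
  L4 → {L6}
  L5 → {L6}
  L6 → ∅

φ for g: defs {L0,L4}
  DF⁺ = {L6}

Answer: ["L6"]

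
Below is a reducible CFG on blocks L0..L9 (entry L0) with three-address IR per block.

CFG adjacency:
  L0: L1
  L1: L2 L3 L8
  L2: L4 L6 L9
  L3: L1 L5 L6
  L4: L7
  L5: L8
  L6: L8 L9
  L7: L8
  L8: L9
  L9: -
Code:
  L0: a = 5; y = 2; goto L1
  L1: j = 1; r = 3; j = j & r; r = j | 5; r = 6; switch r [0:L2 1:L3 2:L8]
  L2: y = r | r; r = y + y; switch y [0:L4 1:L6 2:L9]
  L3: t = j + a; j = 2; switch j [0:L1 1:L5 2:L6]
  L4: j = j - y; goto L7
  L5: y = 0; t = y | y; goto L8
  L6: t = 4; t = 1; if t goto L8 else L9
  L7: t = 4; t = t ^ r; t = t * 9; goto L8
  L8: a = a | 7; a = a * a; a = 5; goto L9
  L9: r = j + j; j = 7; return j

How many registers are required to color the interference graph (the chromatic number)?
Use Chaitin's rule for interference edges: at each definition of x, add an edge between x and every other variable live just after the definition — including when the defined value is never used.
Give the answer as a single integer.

Answer: 4

Derivation:
Block summaries:
  L0: {a,y} / ∅
  L1: {j,r} / ∅
  L2: {r,y} / {r}
  L3: {j,t} / {a,j}
  L4: {j} / {j,y}
  L5: {t,y} / ∅
  L6: {t} / ∅
  L7: {t} / {r}
  L8: {a} / {a}
  L9: {j,r} / {j}

Liveness:
  L0: in=∅ out={a}
  L1: in={a} out={a,j,r}
  L2: in={a,j,r} out={a,j,r,y}
  L3: in={a,j} out={a,j}
  L4: in={a,j,r,y} out={a,j,r}
  L5: in={a,j} out={a,j}
  L6: in={a,j} out={a,j}
  L7: in={a,j,r} out={a,j}
  L8: in={a,j} out={j}
  L9: in={j} out=∅

Conflict graph:
  a↔{j,r,t,y}
  j↔{a,r,t,y}
  r↔{a,j,t,y}
  t↔{a,j,r}
  y↔{a,j,r}

Colouring:
  {a,j,r,t} pairwise interfere (4-clique) ⇒ χ ≥ 4
  4-colouring: c0={a}  c1={j}  c2={r}  c3={t,y}
  χ = 4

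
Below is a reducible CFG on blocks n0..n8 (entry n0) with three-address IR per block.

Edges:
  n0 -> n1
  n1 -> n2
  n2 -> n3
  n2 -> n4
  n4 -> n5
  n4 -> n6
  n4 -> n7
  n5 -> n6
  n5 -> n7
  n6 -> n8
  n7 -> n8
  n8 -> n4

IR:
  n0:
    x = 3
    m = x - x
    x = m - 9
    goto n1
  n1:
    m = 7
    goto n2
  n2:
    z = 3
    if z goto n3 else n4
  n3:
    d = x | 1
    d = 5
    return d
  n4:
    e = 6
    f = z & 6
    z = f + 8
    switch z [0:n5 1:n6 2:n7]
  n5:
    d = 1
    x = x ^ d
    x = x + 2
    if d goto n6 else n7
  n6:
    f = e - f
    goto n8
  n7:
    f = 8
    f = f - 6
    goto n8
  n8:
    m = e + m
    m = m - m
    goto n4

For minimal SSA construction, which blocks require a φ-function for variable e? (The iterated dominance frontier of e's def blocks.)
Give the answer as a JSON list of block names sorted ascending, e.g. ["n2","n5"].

Answer: ["n4"]

Working:
idom tree: n1←n0 n2←n1 n3←n2 n4←n2 n5←n4 n6←n4 n7←n4 n8←n4
Join-block Dom:
  n4: preds {n2,n8}: {n0,n1,n2} ∩ {n0,n1,n2,n4,n8} = {n0,n1,n2}; idom=n2
  n6: preds {n4,n5}: {n0,n1,n2,n4} ∩ {n0,n1,n2,n4,n5} = {n0,n1,n2,n4}; idom=n4
  n7: preds {n4,n5}: {n0,n1,n2,n4} ∩ {n0,n1,n2,n4,n5} = {n0,n1,n2,n4}; idom=n4
  n8: preds {n6,n7}: {n0,n1,n2,n4,n6} ∩ {n0,n1,n2,n4,n7} = {n0,n1,n2,n4}; idom=n4

DF derivation:
  n4←n2: walk · to n2
  n4←n8: walk n8→n4 to n2
  n6←n4: walk · to n4
  n6←n5: walk n5 to n4
  n7←n4: walk · to n4
  n7←n5: walk n5 to n4
  n8←n6: walk n6 to n4
  n8←n7: walk n7 to n4
  DF(n0)=∅
  DF(n1)=∅
  DF(n2)=∅
  DF(n3)=∅
  DF(n4)={n4}
  DF(n5)={n6,n7}
  DF(n6)={n8}
  DF(n7)={n8}
  DF(n8)={n4}

φ for e: defs {n4}
  DF⁺ = {n4}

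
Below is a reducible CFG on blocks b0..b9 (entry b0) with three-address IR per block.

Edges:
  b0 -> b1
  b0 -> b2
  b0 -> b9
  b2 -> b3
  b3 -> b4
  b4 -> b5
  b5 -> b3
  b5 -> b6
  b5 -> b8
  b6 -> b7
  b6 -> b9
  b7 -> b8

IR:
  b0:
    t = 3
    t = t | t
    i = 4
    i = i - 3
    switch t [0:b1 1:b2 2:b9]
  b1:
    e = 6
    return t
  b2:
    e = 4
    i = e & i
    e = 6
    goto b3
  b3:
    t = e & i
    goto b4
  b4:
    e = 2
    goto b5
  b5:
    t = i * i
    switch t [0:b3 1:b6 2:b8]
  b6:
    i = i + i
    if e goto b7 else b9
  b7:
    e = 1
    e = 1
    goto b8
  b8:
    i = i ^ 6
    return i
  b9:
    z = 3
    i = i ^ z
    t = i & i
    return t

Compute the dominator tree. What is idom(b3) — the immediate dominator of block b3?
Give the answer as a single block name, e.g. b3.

idom tree: b1←b0 b2←b0 b3←b2 b4←b3 b5←b4 b6←b5 b7←b6 b8←b5 b9←b0
Join-block Dom:
  b3: preds {b2,b5}: {b0,b2} ∩ {b0,b2,b3,b4,b5} = {b0,b2}; idom=b2
  b8: preds {b5,b7}: {b0,b2,b3,b4,b5} ∩ {b0,b2,b3,b4,b5,b6,b7} = {b0,b2,b3,b4,b5}; idom=b5
  b9: preds {b0,b6}: {b0} ∩ {b0,b2,b3,b4,b5,b6} = {b0}; idom=b0

idom(b3) = b2

Answer: b2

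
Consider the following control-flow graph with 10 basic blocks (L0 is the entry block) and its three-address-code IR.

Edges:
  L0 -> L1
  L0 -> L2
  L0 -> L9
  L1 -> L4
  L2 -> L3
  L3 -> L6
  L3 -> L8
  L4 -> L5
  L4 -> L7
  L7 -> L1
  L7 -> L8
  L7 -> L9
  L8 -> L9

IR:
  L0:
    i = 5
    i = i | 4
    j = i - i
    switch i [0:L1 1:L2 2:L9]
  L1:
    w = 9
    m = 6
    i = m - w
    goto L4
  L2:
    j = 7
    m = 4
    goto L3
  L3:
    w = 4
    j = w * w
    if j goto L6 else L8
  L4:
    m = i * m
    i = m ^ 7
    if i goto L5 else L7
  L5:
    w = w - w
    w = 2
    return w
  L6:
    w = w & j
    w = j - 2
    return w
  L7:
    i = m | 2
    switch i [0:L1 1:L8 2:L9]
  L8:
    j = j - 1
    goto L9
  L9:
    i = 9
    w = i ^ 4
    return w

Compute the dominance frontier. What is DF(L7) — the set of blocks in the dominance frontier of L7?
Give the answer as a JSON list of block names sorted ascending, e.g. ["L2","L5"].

idom tree: L1←L0 L2←L0 L3←L2 L4←L1 L5←L4 L6←L3 L7←L4 L8←L0 L9←L0
Dom at joins:
  L1: preds {L0,L7}: {L0} ∩ {L0,L1,L4,L7} = {L0}; idom=L0
  L8: preds {L3,L7}: {L0,L2,L3} ∩ {L0,L1,L4,L7} = {L0}; idom=L0
  L9: preds {L0,L7,L8}: {L0} ∩ {L0,L1,L4,L7} ∩ {L0,L8} = {L0}; idom=L0

DF derivation:
  join L1 pred L0: · stop@L0
  join L1 pred L7: L7→L4→L1 stop@L0
  join L8 pred L3: L3→L2 stop@L0
  join L8 pred L7: L7→L4→L1 stop@L0
  join L9 pred L0: · stop@L0
  join L9 pred L7: L7→L4→L1 stop@L0
  join L9 pred L8: L8 stop@L0
  DF(L0)=∅
  DF(L1)={L1,L8,L9}
  DF(L2)={L8}
  DF(L3)={L8}
  DF(L4)={L1,L8,L9}
  DF(L5)=∅
  DF(L6)=∅
  DF(L7)={L1,L8,L9}
  DF(L8)={L9}
  DF(L9)=∅

DF(L7) = ["L1", "L8", "L9"]

Answer: ["L1", "L8", "L9"]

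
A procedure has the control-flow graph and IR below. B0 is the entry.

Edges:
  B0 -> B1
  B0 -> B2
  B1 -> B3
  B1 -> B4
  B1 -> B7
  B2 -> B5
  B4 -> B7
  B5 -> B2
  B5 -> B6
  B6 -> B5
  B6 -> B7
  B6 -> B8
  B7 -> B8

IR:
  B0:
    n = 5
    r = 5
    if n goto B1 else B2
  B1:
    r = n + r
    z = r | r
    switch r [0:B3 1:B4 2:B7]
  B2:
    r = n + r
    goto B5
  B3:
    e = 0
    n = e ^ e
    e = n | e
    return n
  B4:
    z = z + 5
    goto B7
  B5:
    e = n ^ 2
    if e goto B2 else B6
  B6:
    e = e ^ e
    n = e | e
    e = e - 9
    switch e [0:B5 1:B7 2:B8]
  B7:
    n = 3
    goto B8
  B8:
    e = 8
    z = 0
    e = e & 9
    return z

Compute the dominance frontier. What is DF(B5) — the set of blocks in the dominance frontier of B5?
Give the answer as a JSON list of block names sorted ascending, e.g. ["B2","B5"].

idom tree: B1←B0 B2←B0 B3←B1 B4←B1 B5←B2 B6←B5 B7←B0 B8←B0
Dom∩ at merges:
  B2: preds {B0,B5}: {B0} ∩ {B0,B2,B5} = {B0}; idom=B0
  B5: preds {B2,B6}: {B0,B2} ∩ {B0,B2,B5,B6} = {B0,B2}; idom=B2
  B7: preds {B1,B4,B6}: {B0,B1} ∩ {B0,B1,B4} ∩ {B0,B2,B5,B6} = {B0}; idom=B0
  B8: preds {B6,B7}: {B0,B2,B5,B6} ∩ {B0,B7} = {B0}; idom=B0

Frontier:
  join B2 pred B0: · stop@B0
  join B2 pred B5: B5→B2 stop@B0
  join B5 pred B2: · stop@B2
  join B5 pred B6: B6→B5 stop@B2
  join B7 pred B1: B1 stop@B0
  join B7 pred B4: B4→B1 stop@B0
  join B7 pred B6: B6→B5→B2 stop@B0
  join B8 pred B6: B6→B5→B2 stop@B0
  join B8 pred B7: B7 stop@B0
  DF(B0)=∅
  DF(B1)={B7}
  DF(B2)={B2,B7,B8}
  DF(B3)=∅
  DF(B4)={B7}
  DF(B5)={B2,B5,B7,B8}
  DF(B6)={B5,B7,B8}
  DF(B7)={B8}
  DF(B8)=∅

DF(B5) = ["B2", "B5", "B7", "B8"]

Answer: ["B2", "B5", "B7", "B8"]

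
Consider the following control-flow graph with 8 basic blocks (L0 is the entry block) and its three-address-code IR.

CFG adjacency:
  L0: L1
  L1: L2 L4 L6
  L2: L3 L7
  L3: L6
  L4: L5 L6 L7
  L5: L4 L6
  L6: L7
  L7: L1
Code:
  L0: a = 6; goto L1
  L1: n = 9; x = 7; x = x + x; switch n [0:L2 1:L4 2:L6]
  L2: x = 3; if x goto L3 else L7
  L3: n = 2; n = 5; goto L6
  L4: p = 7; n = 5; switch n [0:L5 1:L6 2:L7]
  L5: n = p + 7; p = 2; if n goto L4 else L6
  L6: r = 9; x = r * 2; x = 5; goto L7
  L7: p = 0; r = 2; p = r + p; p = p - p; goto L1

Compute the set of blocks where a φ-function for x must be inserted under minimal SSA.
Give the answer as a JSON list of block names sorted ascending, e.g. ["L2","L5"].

idom tree: L1←L0 L2←L1 L3←L2 L4←L1 L5←L4 L6←L1 L7←L1
Join-block Dom:
  L1: preds {L0,L7}: {L0} ∩ {L0,L1,L7} = {L0}; idom=L0
  L4: preds {L1,L5}: {L0,L1} ∩ {L0,L1,L4,L5} = {L0,L1}; idom=L1
  L6: preds {L1,L3,L4,L5}: {L0,L1} ∩ {L0,L1,L2,L3} ∩ {L0,L1,L4} ∩ {L0,L1,L4,L5} = {L0,L1}; idom=L1
  L7: preds {L2,L4,L6}: {L0,L1,L2} ∩ {L0,L1,L4} ∩ {L0,L1,L6} = {L0,L1}; idom=L1

DF derivation:
  L1←L0: walk · to L0
  L1←L7: walk L7→L1 to L0
  L4←L1: walk · to L1
  L4←L5: walk L5→L4 to L1
  L6←L1: walk · to L1
  L6←L3: walk L3→L2 to L1
  L6←L4: walk L4 to L1
  L6←L5: walk L5→L4 to L1
  L7←L2: walk L2 to L1
  L7←L4: walk L4 to L1
  L7←L6: walk L6 to L1
  DF(L0)=∅
  DF(L1)={L1}
  DF(L2)={L6,L7}
  DF(L3)={L6}
  DF(L4)={L4,L6,L7}
  DF(L5)={L4,L6}
  DF(L6)={L7}
  DF(L7)={L1}

φ for x: defs {L1,L2,L6}
  DF⁺ = {L1,L6,L7}

Answer: ["L1", "L6", "L7"]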